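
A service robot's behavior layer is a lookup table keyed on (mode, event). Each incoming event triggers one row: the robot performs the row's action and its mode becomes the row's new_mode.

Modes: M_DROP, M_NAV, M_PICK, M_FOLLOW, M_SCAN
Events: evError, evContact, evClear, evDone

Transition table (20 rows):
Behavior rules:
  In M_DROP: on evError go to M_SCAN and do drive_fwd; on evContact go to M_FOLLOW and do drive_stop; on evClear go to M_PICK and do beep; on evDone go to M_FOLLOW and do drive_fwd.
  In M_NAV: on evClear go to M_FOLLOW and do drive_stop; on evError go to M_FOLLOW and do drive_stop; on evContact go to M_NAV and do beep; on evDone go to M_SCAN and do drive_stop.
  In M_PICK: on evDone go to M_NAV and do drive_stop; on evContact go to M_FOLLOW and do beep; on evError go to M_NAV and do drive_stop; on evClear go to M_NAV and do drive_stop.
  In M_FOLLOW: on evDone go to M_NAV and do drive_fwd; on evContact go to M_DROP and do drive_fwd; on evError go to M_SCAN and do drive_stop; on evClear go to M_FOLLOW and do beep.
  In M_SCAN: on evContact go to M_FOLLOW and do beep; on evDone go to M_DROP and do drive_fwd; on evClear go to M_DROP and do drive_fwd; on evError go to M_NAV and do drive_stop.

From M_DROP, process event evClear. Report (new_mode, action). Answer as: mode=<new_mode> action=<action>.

mode=M_PICK action=beep

current mode = M_DROP; filter table to that mode:
  (M_DROP, evError) → (M_SCAN, drive_fwd)
  (M_DROP, evContact) → (M_FOLLOW, drive_stop)
  (M_DROP, evClear) → (M_PICK, beep)  ← event matches
  (M_DROP, evDone) → (M_FOLLOW, drive_fwd)
event = evClear selects (M_PICK, beep)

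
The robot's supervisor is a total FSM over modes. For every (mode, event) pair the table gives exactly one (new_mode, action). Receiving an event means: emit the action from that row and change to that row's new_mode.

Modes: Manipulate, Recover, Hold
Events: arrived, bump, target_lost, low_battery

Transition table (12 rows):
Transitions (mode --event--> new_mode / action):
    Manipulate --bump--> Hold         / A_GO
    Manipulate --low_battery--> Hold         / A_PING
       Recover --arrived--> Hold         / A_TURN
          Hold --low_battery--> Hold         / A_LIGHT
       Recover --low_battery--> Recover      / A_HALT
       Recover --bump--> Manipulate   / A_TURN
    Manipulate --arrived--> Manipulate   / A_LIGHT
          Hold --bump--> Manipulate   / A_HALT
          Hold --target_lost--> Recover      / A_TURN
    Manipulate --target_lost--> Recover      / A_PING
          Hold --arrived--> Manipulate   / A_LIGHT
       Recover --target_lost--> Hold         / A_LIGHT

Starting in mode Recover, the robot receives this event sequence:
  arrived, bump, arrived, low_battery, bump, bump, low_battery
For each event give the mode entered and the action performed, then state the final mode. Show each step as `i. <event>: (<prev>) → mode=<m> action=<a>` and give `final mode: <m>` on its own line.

1. arrived: (Recover) → mode=Hold action=A_TURN
2. bump: (Hold) → mode=Manipulate action=A_HALT
3. arrived: (Manipulate) → mode=Manipulate action=A_LIGHT
4. low_battery: (Manipulate) → mode=Hold action=A_PING
5. bump: (Hold) → mode=Manipulate action=A_HALT
6. bump: (Manipulate) → mode=Hold action=A_GO
7. low_battery: (Hold) → mode=Hold action=A_LIGHT

final mode: Hold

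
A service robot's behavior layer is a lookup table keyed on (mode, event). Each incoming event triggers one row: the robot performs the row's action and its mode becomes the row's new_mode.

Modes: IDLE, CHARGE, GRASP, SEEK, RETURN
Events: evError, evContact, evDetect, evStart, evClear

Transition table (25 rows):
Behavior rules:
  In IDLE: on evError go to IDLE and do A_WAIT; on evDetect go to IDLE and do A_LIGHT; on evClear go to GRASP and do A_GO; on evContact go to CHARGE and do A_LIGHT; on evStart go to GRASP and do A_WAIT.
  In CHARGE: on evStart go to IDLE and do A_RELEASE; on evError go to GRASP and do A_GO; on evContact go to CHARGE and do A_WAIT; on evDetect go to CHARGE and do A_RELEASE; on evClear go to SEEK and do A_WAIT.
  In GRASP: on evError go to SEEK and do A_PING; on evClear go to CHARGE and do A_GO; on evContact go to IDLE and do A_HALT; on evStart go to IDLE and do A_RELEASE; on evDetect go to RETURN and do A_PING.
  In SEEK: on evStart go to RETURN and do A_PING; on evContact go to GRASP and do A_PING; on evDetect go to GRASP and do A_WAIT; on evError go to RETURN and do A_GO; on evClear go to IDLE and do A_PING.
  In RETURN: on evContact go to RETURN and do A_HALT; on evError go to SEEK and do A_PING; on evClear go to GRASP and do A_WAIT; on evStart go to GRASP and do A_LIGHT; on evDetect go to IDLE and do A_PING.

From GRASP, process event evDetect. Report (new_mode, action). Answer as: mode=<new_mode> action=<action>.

mode=RETURN action=A_PING

current mode = GRASP; filter table to that mode:
  (GRASP, evError) → (SEEK, A_PING)
  (GRASP, evClear) → (CHARGE, A_GO)
  (GRASP, evContact) → (IDLE, A_HALT)
  (GRASP, evStart) → (IDLE, A_RELEASE)
  (GRASP, evDetect) → (RETURN, A_PING)  ← event matches
event = evDetect selects (RETURN, A_PING)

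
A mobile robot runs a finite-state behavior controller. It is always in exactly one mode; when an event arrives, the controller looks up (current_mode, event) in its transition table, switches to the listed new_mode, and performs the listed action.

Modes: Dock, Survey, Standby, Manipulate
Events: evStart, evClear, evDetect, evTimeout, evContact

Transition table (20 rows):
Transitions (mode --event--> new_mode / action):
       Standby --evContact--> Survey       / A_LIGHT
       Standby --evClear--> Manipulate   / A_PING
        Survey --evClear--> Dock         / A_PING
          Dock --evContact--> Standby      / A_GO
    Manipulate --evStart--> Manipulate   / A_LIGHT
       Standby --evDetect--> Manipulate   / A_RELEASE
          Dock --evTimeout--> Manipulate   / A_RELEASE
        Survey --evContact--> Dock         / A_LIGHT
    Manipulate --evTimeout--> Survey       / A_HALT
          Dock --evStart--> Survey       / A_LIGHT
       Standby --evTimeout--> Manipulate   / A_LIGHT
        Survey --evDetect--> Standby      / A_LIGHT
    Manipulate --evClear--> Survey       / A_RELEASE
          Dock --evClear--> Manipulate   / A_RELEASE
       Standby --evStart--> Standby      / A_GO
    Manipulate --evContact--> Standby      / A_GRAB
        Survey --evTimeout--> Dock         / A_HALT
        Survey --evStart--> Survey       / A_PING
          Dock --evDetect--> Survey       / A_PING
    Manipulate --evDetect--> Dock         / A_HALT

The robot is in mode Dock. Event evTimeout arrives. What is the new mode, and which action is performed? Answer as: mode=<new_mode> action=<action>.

mode=Manipulate action=A_RELEASE

current mode = Dock; filter table to that mode:
  (Dock, evContact) → (Standby, A_GO)
  (Dock, evTimeout) → (Manipulate, A_RELEASE)  ← event matches
  (Dock, evStart) → (Survey, A_LIGHT)
  (Dock, evClear) → (Manipulate, A_RELEASE)
  (Dock, evDetect) → (Survey, A_PING)
event = evTimeout selects (Manipulate, A_RELEASE)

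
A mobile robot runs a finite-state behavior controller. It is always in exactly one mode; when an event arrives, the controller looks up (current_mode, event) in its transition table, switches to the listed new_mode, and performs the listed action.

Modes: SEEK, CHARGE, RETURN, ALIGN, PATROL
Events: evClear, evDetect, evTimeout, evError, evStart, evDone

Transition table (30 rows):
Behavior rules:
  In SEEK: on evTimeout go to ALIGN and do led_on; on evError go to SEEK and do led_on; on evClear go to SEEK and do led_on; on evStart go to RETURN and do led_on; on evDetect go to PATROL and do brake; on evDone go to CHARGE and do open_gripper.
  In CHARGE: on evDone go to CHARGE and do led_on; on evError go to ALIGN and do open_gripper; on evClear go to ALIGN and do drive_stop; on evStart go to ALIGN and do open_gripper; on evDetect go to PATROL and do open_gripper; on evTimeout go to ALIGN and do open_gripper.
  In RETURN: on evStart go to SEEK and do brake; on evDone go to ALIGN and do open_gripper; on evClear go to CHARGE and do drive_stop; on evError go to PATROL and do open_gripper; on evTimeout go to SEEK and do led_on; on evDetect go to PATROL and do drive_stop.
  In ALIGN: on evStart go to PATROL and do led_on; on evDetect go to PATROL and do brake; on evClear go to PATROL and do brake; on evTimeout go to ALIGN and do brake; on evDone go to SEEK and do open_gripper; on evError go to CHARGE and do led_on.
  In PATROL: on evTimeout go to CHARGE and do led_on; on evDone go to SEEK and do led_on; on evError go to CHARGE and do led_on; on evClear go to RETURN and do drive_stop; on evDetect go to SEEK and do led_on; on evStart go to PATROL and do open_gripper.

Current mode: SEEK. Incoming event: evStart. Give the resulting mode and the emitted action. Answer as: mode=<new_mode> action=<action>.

current mode = SEEK; filter table to that mode:
  (SEEK, evTimeout) → (ALIGN, led_on)
  (SEEK, evError) → (SEEK, led_on)
  (SEEK, evClear) → (SEEK, led_on)
  (SEEK, evStart) → (RETURN, led_on)  ← event matches
  (SEEK, evDetect) → (PATROL, brake)
  (SEEK, evDone) → (CHARGE, open_gripper)
event = evStart selects (RETURN, led_on)

mode=RETURN action=led_on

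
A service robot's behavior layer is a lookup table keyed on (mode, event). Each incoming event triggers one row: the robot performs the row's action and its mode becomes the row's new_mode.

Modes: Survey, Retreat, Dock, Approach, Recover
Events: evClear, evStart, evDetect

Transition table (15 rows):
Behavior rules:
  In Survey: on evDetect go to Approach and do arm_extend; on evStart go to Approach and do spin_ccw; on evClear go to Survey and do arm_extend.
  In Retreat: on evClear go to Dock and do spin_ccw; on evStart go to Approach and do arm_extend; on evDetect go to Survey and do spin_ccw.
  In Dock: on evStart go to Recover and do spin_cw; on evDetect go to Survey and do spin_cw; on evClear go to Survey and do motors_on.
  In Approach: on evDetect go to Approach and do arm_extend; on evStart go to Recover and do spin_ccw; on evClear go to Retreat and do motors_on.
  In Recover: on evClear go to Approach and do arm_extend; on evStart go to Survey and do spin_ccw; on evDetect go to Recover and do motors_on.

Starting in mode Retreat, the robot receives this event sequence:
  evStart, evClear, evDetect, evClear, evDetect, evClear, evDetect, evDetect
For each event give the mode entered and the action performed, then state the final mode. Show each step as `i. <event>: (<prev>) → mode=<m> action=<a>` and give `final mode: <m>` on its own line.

final mode: Approach

1. evStart: (Retreat) → mode=Approach action=arm_extend
2. evClear: (Approach) → mode=Retreat action=motors_on
3. evDetect: (Retreat) → mode=Survey action=spin_ccw
4. evClear: (Survey) → mode=Survey action=arm_extend
5. evDetect: (Survey) → mode=Approach action=arm_extend
6. evClear: (Approach) → mode=Retreat action=motors_on
7. evDetect: (Retreat) → mode=Survey action=spin_ccw
8. evDetect: (Survey) → mode=Approach action=arm_extend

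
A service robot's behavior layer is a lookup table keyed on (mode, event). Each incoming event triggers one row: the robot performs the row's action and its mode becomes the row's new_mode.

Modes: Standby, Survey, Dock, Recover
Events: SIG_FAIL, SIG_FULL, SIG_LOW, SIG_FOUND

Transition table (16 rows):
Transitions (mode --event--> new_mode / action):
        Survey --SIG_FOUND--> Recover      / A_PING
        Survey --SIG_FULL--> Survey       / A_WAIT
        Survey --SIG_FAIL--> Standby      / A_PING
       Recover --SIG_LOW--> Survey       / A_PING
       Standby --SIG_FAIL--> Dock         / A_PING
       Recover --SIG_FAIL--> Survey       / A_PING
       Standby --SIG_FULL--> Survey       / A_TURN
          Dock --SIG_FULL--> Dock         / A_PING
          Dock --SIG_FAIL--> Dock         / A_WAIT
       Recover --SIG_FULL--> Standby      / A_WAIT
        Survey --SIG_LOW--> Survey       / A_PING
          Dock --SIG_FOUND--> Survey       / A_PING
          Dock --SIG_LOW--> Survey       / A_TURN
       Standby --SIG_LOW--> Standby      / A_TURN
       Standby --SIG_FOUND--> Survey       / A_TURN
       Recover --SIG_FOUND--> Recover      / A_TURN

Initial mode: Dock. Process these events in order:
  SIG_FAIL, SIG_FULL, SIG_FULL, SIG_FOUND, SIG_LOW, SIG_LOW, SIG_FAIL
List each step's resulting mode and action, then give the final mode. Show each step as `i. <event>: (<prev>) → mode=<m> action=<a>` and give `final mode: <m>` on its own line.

final mode: Standby

1. SIG_FAIL: (Dock) → mode=Dock action=A_WAIT
2. SIG_FULL: (Dock) → mode=Dock action=A_PING
3. SIG_FULL: (Dock) → mode=Dock action=A_PING
4. SIG_FOUND: (Dock) → mode=Survey action=A_PING
5. SIG_LOW: (Survey) → mode=Survey action=A_PING
6. SIG_LOW: (Survey) → mode=Survey action=A_PING
7. SIG_FAIL: (Survey) → mode=Standby action=A_PING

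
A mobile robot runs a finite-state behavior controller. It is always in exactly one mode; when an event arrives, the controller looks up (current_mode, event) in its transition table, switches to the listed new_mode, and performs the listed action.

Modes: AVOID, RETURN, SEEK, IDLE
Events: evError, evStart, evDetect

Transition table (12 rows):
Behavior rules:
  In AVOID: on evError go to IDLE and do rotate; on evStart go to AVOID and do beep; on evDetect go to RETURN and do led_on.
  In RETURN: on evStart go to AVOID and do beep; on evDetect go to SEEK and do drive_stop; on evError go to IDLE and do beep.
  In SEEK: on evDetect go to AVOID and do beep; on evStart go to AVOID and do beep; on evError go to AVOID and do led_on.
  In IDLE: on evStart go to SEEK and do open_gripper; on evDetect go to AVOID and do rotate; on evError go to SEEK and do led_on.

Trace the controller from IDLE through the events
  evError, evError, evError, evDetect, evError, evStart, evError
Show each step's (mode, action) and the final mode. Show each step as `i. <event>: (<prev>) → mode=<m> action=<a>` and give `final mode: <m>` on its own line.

final mode: AVOID

1. evError: (IDLE) → mode=SEEK action=led_on
2. evError: (SEEK) → mode=AVOID action=led_on
3. evError: (AVOID) → mode=IDLE action=rotate
4. evDetect: (IDLE) → mode=AVOID action=rotate
5. evError: (AVOID) → mode=IDLE action=rotate
6. evStart: (IDLE) → mode=SEEK action=open_gripper
7. evError: (SEEK) → mode=AVOID action=led_on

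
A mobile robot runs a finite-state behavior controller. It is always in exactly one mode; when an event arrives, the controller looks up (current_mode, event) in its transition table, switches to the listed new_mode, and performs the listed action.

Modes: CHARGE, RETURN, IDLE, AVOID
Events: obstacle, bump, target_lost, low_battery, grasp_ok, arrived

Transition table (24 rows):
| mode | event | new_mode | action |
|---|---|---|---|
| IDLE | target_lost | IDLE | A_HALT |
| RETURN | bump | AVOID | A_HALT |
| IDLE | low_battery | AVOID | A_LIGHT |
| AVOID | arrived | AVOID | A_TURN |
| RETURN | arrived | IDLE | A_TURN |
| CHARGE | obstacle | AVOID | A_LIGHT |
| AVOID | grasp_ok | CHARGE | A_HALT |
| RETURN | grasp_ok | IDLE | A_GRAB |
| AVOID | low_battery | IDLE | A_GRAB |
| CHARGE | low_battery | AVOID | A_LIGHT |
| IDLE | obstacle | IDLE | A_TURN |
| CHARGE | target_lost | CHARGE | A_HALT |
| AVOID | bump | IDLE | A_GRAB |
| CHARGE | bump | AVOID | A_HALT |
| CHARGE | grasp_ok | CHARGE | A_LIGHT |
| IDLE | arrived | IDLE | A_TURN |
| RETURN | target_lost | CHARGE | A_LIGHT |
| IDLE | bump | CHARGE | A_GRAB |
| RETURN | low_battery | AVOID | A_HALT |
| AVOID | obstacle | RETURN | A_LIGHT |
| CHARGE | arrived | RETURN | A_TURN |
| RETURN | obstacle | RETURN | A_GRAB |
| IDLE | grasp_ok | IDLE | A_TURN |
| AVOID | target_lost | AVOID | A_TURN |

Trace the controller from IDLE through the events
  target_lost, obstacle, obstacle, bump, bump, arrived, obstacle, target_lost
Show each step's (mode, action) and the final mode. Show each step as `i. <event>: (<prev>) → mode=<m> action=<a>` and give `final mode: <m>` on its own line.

1. target_lost: (IDLE) → mode=IDLE action=A_HALT
2. obstacle: (IDLE) → mode=IDLE action=A_TURN
3. obstacle: (IDLE) → mode=IDLE action=A_TURN
4. bump: (IDLE) → mode=CHARGE action=A_GRAB
5. bump: (CHARGE) → mode=AVOID action=A_HALT
6. arrived: (AVOID) → mode=AVOID action=A_TURN
7. obstacle: (AVOID) → mode=RETURN action=A_LIGHT
8. target_lost: (RETURN) → mode=CHARGE action=A_LIGHT

final mode: CHARGE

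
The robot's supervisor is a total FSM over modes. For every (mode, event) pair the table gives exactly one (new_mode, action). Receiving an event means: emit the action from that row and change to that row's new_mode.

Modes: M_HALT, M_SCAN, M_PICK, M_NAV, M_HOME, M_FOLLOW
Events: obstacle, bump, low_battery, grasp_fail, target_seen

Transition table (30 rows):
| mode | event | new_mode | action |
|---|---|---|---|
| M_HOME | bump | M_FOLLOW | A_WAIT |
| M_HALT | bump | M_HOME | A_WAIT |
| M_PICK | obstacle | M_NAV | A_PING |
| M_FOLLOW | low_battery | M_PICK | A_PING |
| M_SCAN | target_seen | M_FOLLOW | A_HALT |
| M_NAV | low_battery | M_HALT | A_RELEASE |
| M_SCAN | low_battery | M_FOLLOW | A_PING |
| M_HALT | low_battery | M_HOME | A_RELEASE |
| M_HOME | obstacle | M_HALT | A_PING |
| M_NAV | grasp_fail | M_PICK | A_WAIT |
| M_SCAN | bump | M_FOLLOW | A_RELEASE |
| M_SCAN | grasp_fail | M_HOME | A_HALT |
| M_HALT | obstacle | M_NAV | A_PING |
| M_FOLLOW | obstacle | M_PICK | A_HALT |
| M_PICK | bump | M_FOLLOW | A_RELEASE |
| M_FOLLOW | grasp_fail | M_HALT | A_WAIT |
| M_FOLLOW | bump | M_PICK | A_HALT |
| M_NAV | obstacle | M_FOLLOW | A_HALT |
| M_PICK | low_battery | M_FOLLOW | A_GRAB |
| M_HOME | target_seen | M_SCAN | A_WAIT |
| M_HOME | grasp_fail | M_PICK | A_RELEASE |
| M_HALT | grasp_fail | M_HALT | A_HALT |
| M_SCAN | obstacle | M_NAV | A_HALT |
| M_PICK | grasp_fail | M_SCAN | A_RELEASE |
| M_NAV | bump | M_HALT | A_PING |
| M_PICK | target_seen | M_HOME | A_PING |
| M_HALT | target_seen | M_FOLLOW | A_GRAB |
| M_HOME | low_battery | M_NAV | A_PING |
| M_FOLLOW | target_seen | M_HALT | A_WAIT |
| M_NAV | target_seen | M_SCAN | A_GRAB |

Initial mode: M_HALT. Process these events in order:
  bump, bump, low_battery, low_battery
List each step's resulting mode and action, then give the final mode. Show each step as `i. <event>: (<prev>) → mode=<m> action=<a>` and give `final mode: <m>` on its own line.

1. bump: (M_HALT) → mode=M_HOME action=A_WAIT
2. bump: (M_HOME) → mode=M_FOLLOW action=A_WAIT
3. low_battery: (M_FOLLOW) → mode=M_PICK action=A_PING
4. low_battery: (M_PICK) → mode=M_FOLLOW action=A_GRAB

final mode: M_FOLLOW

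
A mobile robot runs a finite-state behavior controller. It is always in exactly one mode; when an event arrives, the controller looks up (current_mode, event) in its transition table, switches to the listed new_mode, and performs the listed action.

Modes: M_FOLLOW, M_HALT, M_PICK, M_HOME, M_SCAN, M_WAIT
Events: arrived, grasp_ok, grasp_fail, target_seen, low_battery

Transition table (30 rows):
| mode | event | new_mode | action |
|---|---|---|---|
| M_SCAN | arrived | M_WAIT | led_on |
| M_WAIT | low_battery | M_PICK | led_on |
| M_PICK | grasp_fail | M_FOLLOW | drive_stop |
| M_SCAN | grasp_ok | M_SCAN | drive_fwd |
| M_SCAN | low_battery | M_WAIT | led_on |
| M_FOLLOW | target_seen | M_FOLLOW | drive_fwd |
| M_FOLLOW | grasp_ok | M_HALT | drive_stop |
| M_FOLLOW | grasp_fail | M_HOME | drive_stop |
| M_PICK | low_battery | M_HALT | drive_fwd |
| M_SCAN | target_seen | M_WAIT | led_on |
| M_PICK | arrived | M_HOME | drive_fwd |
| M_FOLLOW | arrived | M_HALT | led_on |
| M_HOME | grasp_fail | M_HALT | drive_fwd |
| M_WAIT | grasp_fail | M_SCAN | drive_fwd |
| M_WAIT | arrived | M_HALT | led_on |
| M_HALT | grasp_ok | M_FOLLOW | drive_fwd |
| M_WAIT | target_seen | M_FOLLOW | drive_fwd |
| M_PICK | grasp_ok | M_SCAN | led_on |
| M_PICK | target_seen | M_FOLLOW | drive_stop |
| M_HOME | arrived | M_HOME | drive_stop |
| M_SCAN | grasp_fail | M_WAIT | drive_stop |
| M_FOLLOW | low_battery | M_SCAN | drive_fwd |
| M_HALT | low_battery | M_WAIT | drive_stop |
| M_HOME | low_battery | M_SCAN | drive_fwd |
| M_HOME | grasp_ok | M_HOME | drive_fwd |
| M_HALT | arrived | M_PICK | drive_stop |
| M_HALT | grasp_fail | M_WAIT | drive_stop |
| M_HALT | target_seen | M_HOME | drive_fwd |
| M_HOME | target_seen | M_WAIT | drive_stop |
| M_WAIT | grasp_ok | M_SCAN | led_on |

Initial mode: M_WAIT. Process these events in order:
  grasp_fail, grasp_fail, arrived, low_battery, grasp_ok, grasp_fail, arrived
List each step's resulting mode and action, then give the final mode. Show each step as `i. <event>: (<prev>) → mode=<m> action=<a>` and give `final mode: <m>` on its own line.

1. grasp_fail: (M_WAIT) → mode=M_SCAN action=drive_fwd
2. grasp_fail: (M_SCAN) → mode=M_WAIT action=drive_stop
3. arrived: (M_WAIT) → mode=M_HALT action=led_on
4. low_battery: (M_HALT) → mode=M_WAIT action=drive_stop
5. grasp_ok: (M_WAIT) → mode=M_SCAN action=led_on
6. grasp_fail: (M_SCAN) → mode=M_WAIT action=drive_stop
7. arrived: (M_WAIT) → mode=M_HALT action=led_on

final mode: M_HALT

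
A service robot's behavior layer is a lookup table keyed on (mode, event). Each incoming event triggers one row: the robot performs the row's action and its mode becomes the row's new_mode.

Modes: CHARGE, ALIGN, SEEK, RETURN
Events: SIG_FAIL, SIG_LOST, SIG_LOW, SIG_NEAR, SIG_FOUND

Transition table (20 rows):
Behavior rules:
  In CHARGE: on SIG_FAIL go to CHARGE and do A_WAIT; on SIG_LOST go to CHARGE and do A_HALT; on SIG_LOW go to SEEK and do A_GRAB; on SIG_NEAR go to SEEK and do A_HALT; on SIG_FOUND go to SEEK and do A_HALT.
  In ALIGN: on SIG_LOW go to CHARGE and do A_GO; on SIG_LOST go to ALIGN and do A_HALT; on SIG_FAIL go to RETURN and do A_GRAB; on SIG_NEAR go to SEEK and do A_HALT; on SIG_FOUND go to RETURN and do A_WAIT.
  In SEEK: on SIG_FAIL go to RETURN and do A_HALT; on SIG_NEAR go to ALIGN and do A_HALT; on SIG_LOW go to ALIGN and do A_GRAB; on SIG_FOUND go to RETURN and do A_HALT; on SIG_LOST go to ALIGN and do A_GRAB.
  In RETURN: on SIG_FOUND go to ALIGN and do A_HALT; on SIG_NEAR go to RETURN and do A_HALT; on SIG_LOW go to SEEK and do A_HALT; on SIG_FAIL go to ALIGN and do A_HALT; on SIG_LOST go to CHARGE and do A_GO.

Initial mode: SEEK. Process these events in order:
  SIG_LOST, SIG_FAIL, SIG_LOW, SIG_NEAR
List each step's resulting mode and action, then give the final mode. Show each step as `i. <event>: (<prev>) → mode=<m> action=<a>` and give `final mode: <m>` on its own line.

1. SIG_LOST: (SEEK) → mode=ALIGN action=A_GRAB
2. SIG_FAIL: (ALIGN) → mode=RETURN action=A_GRAB
3. SIG_LOW: (RETURN) → mode=SEEK action=A_HALT
4. SIG_NEAR: (SEEK) → mode=ALIGN action=A_HALT

final mode: ALIGN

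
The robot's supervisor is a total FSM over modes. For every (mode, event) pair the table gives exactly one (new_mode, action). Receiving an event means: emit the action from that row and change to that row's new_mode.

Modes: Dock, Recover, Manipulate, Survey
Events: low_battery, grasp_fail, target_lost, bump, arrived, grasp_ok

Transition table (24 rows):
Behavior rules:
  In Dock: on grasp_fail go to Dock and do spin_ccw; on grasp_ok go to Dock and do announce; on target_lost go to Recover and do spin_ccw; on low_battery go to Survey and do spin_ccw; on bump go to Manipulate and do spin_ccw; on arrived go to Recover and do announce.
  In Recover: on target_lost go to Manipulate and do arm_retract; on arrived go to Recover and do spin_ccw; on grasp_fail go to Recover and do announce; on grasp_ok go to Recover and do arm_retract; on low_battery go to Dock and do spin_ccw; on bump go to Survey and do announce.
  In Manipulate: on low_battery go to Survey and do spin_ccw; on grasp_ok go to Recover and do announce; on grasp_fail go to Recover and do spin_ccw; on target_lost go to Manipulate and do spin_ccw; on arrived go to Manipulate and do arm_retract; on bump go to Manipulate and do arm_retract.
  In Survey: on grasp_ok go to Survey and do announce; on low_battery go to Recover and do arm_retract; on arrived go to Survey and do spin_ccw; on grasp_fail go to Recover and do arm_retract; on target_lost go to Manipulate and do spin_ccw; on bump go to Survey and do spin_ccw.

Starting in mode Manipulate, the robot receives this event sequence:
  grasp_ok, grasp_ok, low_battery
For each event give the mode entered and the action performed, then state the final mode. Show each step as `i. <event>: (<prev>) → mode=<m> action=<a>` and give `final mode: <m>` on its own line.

1. grasp_ok: (Manipulate) → mode=Recover action=announce
2. grasp_ok: (Recover) → mode=Recover action=arm_retract
3. low_battery: (Recover) → mode=Dock action=spin_ccw

final mode: Dock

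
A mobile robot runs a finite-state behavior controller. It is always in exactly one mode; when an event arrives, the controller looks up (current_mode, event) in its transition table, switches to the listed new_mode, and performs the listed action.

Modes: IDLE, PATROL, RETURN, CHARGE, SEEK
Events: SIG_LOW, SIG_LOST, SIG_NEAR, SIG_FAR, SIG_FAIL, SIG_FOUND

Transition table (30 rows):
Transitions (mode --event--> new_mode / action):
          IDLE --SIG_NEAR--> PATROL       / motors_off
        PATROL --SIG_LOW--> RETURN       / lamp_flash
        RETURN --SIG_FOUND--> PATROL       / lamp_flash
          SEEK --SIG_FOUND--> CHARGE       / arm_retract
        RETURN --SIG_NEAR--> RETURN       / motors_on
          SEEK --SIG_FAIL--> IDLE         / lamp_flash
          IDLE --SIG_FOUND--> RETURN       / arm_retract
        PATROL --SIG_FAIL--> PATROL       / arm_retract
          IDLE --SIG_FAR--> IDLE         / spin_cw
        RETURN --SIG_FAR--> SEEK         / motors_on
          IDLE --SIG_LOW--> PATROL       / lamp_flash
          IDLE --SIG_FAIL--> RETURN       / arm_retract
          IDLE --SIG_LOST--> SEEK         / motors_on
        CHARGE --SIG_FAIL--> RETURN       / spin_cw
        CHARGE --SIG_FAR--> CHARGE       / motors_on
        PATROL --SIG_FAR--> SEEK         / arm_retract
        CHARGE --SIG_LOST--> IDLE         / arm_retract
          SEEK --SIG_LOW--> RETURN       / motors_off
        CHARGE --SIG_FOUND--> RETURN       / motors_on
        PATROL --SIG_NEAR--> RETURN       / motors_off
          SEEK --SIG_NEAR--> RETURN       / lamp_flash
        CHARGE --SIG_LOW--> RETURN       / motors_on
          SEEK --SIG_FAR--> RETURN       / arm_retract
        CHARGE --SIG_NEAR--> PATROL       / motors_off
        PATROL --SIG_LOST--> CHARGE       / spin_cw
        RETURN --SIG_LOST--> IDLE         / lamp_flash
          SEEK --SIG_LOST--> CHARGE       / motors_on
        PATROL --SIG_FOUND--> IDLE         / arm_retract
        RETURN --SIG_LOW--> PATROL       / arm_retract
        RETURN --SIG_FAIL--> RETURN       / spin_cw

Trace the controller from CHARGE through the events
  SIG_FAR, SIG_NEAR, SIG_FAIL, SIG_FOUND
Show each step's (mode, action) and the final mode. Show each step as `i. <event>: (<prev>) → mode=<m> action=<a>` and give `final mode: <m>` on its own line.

1. SIG_FAR: (CHARGE) → mode=CHARGE action=motors_on
2. SIG_NEAR: (CHARGE) → mode=PATROL action=motors_off
3. SIG_FAIL: (PATROL) → mode=PATROL action=arm_retract
4. SIG_FOUND: (PATROL) → mode=IDLE action=arm_retract

final mode: IDLE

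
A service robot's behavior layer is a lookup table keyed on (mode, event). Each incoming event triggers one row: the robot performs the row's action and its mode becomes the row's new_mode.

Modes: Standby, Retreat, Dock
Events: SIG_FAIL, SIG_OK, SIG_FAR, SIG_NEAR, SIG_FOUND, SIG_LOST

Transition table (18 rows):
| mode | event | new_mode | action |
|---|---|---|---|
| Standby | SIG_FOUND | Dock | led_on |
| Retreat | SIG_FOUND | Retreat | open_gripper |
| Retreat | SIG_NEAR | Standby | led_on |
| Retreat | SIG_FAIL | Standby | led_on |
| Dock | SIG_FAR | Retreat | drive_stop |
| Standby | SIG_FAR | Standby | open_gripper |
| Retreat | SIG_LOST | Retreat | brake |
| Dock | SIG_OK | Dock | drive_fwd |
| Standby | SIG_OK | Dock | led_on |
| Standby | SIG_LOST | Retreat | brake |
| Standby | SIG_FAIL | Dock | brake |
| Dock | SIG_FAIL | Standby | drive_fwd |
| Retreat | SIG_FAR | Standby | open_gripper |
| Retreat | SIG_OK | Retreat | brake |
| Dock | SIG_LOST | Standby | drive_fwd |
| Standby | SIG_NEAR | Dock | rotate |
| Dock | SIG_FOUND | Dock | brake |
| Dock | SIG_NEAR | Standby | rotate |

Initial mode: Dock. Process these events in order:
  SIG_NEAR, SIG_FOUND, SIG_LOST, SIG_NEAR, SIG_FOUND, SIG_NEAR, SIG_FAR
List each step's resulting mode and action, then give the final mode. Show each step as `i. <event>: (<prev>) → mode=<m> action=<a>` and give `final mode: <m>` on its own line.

1. SIG_NEAR: (Dock) → mode=Standby action=rotate
2. SIG_FOUND: (Standby) → mode=Dock action=led_on
3. SIG_LOST: (Dock) → mode=Standby action=drive_fwd
4. SIG_NEAR: (Standby) → mode=Dock action=rotate
5. SIG_FOUND: (Dock) → mode=Dock action=brake
6. SIG_NEAR: (Dock) → mode=Standby action=rotate
7. SIG_FAR: (Standby) → mode=Standby action=open_gripper

final mode: Standby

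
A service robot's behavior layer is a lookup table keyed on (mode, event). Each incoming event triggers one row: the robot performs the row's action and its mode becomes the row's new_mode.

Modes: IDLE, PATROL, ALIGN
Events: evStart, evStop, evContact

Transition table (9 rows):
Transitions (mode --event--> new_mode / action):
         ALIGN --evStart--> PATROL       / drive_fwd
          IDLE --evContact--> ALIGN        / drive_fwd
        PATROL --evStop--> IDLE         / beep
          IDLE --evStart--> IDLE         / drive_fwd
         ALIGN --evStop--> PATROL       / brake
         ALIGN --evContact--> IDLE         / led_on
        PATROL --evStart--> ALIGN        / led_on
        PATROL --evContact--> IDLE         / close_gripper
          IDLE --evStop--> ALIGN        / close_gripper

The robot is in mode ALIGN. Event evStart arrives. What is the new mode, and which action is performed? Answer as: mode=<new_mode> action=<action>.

mode=PATROL action=drive_fwd

current mode = ALIGN; filter table to that mode:
  (ALIGN, evStart) → (PATROL, drive_fwd)  ← event matches
  (ALIGN, evStop) → (PATROL, brake)
  (ALIGN, evContact) → (IDLE, led_on)
event = evStart selects (PATROL, drive_fwd)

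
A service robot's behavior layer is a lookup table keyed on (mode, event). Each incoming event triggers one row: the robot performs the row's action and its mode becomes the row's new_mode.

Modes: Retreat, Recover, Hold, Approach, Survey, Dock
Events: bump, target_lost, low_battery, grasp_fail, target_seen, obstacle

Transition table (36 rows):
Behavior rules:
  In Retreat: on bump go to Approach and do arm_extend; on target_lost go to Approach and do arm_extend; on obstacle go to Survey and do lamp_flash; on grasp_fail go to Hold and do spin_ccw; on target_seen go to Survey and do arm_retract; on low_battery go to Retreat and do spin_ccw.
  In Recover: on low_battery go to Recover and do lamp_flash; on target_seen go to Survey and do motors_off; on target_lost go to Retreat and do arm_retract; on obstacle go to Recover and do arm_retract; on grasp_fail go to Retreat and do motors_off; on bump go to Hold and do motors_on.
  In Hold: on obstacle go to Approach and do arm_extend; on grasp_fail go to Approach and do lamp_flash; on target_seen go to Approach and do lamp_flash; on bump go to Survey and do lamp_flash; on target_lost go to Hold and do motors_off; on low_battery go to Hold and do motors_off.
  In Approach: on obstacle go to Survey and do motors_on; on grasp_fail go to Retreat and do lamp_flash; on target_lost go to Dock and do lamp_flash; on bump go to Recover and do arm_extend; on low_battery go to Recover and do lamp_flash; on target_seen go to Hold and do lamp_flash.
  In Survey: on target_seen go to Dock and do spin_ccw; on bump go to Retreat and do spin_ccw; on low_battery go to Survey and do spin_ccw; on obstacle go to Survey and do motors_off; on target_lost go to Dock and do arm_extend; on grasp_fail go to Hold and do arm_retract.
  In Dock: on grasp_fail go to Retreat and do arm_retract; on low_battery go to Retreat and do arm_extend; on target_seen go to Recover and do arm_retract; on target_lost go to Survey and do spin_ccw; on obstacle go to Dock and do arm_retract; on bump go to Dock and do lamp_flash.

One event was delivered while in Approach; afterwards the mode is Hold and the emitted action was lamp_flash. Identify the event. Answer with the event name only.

try bump: (Approach, bump) → (Recover, arm_extend)
try target_lost: (Approach, target_lost) → (Dock, lamp_flash)
try low_battery: (Approach, low_battery) → (Recover, lamp_flash)
try grasp_fail: (Approach, grasp_fail) → (Retreat, lamp_flash)
try target_seen: (Approach, target_seen) → (Hold, lamp_flash)  ← matches
try obstacle: (Approach, obstacle) → (Survey, motors_on)

target_seen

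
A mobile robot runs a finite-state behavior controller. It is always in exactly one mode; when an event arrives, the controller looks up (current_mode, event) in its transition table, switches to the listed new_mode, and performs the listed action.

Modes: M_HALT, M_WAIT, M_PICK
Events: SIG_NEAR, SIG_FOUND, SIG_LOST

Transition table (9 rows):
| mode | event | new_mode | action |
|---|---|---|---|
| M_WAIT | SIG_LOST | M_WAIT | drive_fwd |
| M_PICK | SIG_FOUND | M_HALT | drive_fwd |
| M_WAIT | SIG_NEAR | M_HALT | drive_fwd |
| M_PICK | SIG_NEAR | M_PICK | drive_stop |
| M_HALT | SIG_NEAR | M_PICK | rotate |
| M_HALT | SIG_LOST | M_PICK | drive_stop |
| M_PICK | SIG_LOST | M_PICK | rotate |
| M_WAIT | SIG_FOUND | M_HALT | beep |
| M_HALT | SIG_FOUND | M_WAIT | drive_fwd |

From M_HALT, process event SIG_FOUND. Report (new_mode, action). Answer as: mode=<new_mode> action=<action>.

current mode = M_HALT; filter table to that mode:
  (M_HALT, SIG_NEAR) → (M_PICK, rotate)
  (M_HALT, SIG_LOST) → (M_PICK, drive_stop)
  (M_HALT, SIG_FOUND) → (M_WAIT, drive_fwd)  ← event matches
event = SIG_FOUND selects (M_WAIT, drive_fwd)

mode=M_WAIT action=drive_fwd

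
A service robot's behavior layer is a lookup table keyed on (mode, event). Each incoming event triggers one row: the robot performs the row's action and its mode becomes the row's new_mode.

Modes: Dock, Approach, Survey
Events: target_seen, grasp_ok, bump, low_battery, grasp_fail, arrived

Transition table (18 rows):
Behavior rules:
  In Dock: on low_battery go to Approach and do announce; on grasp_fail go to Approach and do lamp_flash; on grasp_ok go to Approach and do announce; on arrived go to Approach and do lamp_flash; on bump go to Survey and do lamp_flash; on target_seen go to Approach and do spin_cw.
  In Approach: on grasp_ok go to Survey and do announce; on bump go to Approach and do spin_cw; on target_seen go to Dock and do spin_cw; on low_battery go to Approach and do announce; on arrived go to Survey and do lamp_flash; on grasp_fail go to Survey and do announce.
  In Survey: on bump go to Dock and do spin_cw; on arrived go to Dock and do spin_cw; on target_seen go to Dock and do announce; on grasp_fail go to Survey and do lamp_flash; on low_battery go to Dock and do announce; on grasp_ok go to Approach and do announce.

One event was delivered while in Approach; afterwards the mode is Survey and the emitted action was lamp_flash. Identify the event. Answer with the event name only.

arrived

try target_seen: (Approach, target_seen) → (Dock, spin_cw)
try grasp_ok: (Approach, grasp_ok) → (Survey, announce)
try bump: (Approach, bump) → (Approach, spin_cw)
try low_battery: (Approach, low_battery) → (Approach, announce)
try grasp_fail: (Approach, grasp_fail) → (Survey, announce)
try arrived: (Approach, arrived) → (Survey, lamp_flash)  ← matches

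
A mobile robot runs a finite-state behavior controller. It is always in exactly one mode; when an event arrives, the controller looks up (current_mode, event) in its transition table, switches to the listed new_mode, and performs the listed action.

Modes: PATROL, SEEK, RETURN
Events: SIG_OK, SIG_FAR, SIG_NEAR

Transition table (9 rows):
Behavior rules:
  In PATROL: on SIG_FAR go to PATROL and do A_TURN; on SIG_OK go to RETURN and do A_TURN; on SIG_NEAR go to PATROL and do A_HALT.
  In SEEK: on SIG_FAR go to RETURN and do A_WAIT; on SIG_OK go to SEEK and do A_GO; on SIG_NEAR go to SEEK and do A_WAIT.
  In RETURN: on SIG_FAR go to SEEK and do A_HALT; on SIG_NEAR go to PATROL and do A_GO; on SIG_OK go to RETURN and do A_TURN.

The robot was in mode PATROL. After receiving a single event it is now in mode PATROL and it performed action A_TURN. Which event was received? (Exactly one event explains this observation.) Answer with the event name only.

SIG_FAR

try SIG_OK: (PATROL, SIG_OK) → (RETURN, A_TURN)
try SIG_FAR: (PATROL, SIG_FAR) → (PATROL, A_TURN)  ← matches
try SIG_NEAR: (PATROL, SIG_NEAR) → (PATROL, A_HALT)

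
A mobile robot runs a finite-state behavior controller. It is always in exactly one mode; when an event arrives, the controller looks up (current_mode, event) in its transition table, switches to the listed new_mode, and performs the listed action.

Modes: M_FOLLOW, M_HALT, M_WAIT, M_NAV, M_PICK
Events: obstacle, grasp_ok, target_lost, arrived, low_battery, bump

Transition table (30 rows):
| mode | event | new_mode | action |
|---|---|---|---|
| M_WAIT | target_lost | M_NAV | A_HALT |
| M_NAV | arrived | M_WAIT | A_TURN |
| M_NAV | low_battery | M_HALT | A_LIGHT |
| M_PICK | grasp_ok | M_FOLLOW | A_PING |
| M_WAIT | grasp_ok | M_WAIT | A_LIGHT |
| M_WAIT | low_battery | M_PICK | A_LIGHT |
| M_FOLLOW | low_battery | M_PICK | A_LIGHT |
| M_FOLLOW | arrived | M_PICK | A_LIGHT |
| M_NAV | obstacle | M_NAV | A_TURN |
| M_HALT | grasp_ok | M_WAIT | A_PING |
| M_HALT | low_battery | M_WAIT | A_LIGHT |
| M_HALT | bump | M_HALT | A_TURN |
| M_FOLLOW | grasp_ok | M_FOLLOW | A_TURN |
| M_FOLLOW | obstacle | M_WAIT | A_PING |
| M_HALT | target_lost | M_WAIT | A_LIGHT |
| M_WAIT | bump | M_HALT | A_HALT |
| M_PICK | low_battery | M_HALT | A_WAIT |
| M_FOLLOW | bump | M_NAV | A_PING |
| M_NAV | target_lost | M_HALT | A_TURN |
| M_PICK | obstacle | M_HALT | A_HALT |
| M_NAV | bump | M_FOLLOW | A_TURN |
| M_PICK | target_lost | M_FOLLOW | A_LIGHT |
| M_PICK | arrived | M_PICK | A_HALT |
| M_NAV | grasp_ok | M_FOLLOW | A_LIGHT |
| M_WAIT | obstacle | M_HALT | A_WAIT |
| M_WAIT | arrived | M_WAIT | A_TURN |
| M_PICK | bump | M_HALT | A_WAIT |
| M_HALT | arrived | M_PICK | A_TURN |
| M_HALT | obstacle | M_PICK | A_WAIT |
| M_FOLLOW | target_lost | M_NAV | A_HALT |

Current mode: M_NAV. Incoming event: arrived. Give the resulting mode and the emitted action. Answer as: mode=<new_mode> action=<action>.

mode=M_WAIT action=A_TURN

current mode = M_NAV; filter table to that mode:
  (M_NAV, arrived) → (M_WAIT, A_TURN)  ← event matches
  (M_NAV, low_battery) → (M_HALT, A_LIGHT)
  (M_NAV, obstacle) → (M_NAV, A_TURN)
  (M_NAV, target_lost) → (M_HALT, A_TURN)
  (M_NAV, bump) → (M_FOLLOW, A_TURN)
  (M_NAV, grasp_ok) → (M_FOLLOW, A_LIGHT)
event = arrived selects (M_WAIT, A_TURN)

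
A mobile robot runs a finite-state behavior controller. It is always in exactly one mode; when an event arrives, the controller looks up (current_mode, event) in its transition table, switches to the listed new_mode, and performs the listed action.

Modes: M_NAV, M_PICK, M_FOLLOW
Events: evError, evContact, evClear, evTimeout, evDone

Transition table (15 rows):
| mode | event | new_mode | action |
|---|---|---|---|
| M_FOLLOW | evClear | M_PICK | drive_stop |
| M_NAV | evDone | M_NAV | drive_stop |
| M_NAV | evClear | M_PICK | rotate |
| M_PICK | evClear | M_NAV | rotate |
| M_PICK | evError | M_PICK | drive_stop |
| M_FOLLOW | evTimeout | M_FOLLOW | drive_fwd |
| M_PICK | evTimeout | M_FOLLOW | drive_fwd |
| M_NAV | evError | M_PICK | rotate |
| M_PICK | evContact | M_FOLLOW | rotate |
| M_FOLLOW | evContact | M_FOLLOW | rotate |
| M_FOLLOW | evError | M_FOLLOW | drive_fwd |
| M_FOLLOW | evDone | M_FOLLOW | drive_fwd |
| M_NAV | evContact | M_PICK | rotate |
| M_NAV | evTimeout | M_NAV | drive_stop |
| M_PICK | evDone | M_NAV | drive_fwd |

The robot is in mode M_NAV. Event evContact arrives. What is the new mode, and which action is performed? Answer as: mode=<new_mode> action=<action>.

mode=M_PICK action=rotate

current mode = M_NAV; filter table to that mode:
  (M_NAV, evDone) → (M_NAV, drive_stop)
  (M_NAV, evClear) → (M_PICK, rotate)
  (M_NAV, evError) → (M_PICK, rotate)
  (M_NAV, evContact) → (M_PICK, rotate)  ← event matches
  (M_NAV, evTimeout) → (M_NAV, drive_stop)
event = evContact selects (M_PICK, rotate)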